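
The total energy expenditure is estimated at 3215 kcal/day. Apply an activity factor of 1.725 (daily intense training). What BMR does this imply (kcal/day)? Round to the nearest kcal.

1864 kcal/day

BMR = TEE ÷ activity factor = 3215 ÷ 1.725 = 1863.7681 kcal/day.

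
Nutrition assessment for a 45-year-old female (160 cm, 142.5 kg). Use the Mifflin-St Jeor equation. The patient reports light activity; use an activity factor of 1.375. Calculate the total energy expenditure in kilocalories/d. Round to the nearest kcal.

2804 kilocalories/d

Mifflin-St Jeor (female): BMR = 10(142.5) + 6.25(160) − 5(45) − 161 = 1425 + 1000 − 225 − 161 = 2039 kcal/day.
TEE = BMR × activity factor = 2039 × 1.375 = 2803.625 kcal/day.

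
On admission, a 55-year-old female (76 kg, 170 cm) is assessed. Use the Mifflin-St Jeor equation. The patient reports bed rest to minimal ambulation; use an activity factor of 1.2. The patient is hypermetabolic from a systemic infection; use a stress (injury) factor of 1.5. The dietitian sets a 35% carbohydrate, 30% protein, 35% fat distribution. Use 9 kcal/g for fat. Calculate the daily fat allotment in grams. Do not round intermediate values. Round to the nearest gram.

Mifflin-St Jeor (female): BMR = 10(76) + 6.25(170) − 5(55) − 161 = 760 + 1062.5 − 275 − 161 = 1386.5 kcal/day.
TEE = 1386.5 × 1.2 = 1663.8 kcal/day.
With stress factor 1.5: 1663.8 × 1.5 = 2495.7 kcal/day.
Fat energy = 35% × 2495.7 = 873.495 kcal.
Fat = 873.495 ÷ 9 kcal/g = 97.055 g.

97 g/day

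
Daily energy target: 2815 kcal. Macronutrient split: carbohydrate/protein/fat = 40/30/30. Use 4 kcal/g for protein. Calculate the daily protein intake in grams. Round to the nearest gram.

Protein energy = 30% × 2815 = 844.5 kcal.
At 4 kcal/g: 844.5 ÷ 4 = 211.125 g.

211 g/day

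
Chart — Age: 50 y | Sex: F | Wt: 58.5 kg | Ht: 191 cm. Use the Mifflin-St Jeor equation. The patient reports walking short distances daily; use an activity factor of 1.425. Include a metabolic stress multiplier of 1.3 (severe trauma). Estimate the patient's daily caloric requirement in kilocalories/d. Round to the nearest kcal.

Mifflin-St Jeor (female): BMR = 10(58.5) + 6.25(191) − 5(50) − 161 = 585 + 1193.75 − 250 − 161 = 1367.75 kcal/day.
TEE = BMR × activity factor = 1367.75 × 1.425 = 1949.0438 kcal/day.
Apply stress factor: 1949.0438 × 1.3 = 2533.7569 kcal/day.

2534 kilocalories/d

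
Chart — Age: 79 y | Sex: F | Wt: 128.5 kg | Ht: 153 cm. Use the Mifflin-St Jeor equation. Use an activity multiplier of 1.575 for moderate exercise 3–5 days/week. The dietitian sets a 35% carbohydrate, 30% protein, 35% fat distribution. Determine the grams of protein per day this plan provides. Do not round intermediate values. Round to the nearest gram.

199 g/day

Mifflin-St Jeor (female): BMR = 10(128.5) + 6.25(153) − 5(79) − 161 = 1285 + 956.25 − 395 − 161 = 1685.25 kcal/day.
TEE = 1685.25 × 1.575 = 2654.2688 kcal/day.
Protein energy = 30% × 2654.2688 = 796.2806 kcal.
Protein = 796.2806 ÷ 4 kcal/g = 199.0702 g.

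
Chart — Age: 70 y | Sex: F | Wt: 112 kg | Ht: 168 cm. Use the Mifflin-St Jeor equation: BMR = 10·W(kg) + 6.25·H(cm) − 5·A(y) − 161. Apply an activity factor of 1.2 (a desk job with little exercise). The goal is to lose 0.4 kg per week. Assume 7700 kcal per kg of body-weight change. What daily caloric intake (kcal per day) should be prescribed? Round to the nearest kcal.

Mifflin-St Jeor (female): BMR = 10(112) + 6.25(168) − 5(70) − 161 = 1120 + 1050 − 350 − 161 = 1659 kcal/day.
TEE = 1659 × 1.2 = 1990.8 kcal/day.
Required daily deficit = 0.4 × 7700 ÷ 7 = 440 kcal/day.
Target intake = 1990.8 − 440 = 1550.8 kcal/day.

1551 kcal per day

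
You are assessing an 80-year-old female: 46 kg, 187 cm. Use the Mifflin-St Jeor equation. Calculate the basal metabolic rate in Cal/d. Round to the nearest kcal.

1068 Cal/d

Mifflin-St Jeor (female): BMR = 10(46) + 6.25(187) − 5(80) − 161 = 460 + 1168.75 − 400 − 161 = 1067.75 kcal/day.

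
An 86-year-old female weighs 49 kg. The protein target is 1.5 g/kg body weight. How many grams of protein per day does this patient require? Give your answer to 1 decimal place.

Protein = 1.5 g/kg × 49 kg = 73.5 g/day.

73.5 g/day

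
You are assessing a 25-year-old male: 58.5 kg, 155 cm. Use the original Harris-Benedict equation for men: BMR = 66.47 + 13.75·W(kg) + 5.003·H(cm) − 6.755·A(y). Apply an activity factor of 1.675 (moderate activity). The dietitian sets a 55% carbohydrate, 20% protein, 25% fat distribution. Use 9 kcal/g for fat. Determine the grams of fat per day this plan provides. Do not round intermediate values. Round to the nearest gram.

Harris-Benedict: BMR = 66.47 + 13.75(58.5) + 5.003(155) − 6.755(25) = 1477.435 kcal/day.
TEE = 1477.435 × 1.675 = 2474.7036 kcal/day.
Fat energy = 25% × 2474.7036 = 618.6759 kcal.
Fat = 618.6759 ÷ 9 kcal/g = 68.7418 g.

69 g/day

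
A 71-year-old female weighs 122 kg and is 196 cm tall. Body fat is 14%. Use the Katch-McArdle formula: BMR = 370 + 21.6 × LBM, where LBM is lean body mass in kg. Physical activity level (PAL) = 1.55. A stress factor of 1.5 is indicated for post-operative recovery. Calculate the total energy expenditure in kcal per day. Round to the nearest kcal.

6129 kcal per day

LBM = 122 × (1 − 0.14) = 104.92 kg. Katch-McArdle: BMR = 370 + 21.6 × 104.92 = 2636.272 kcal/day.
TEE = BMR × activity factor = 2636.272 × 1.55 = 4086.2216 kcal/day.
Apply stress factor: 4086.2216 × 1.5 = 6129.3324 kcal/day.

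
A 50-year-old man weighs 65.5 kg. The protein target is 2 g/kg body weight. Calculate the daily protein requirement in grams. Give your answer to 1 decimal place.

131.0 g/day

Protein = 2 g/kg × 65.5 kg = 131 g/day.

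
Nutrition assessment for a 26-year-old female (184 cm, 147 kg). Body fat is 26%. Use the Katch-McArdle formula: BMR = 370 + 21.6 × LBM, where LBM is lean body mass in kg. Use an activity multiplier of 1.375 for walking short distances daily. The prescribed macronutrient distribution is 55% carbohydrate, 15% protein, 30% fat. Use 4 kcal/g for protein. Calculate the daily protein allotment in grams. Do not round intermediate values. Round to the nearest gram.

140 g/day

LBM = 147 × (1 − 0.26) = 108.78 kg. Katch-McArdle: BMR = 370 + 21.6 × 108.78 = 2719.648 kcal/day.
TEE = 2719.648 × 1.375 = 3739.516 kcal/day.
Protein energy = 15% × 3739.516 = 560.9274 kcal.
Protein = 560.9274 ÷ 4 kcal/g = 140.2319 g.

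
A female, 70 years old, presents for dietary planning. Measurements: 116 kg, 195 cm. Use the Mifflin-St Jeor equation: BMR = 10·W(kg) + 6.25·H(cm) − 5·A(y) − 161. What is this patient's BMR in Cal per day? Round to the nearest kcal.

Mifflin-St Jeor (female): BMR = 10(116) + 6.25(195) − 5(70) − 161 = 1160 + 1218.75 − 350 − 161 = 1867.75 kcal/day.

1868 Cal per day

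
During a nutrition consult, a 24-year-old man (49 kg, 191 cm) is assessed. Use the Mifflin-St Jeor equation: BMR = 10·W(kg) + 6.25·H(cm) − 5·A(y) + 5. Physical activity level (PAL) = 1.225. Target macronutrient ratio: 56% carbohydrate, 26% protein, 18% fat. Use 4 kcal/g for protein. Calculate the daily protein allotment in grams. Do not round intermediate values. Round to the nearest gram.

Mifflin-St Jeor (male): BMR = 10(49) + 6.25(191) − 5(24) + 5 = 490 + 1193.75 − 120 + 5 = 1568.75 kcal/day.
TEE = 1568.75 × 1.225 = 1921.7188 kcal/day.
Protein energy = 26% × 1921.7188 = 499.6469 kcal.
Protein = 499.6469 ÷ 4 kcal/g = 124.9117 g.

125 g/day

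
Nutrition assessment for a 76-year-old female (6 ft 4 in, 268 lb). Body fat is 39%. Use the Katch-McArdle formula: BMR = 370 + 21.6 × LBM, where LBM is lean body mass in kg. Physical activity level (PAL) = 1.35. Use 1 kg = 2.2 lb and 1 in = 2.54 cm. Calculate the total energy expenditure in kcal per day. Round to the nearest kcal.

Convert to metric: weight = 268 ÷ 2.2 = 121.8182 kg; height = (6×12 + 4) × 2.54 = 76 × 2.54 = 193.04 cm.
LBM = 121.8182 × (1 − 0.39) = 74.3091 kg. Katch-McArdle: BMR = 370 + 21.6 × 74.3091 = 1975.0764 kcal/day.
TEE = BMR × activity factor = 1975.0764 × 1.35 = 2666.3531 kcal/day.

2666 kcal per day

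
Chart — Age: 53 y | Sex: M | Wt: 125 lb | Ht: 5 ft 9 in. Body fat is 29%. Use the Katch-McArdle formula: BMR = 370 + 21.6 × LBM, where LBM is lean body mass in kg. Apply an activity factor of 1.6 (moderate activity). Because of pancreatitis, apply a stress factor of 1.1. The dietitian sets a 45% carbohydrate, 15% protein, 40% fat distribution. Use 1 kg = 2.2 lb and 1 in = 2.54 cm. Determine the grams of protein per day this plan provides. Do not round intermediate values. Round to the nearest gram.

Convert to metric: weight = 125 ÷ 2.2 = 56.8182 kg; height = (5×12 + 9) × 2.54 = 69 × 2.54 = 175.26 cm.
LBM = 56.8182 × (1 − 0.29) = 40.3409 kg. Katch-McArdle: BMR = 370 + 21.6 × 40.3409 = 1241.3636 kcal/day.
TEE = 1241.3636 × 1.6 = 1986.1818 kcal/day.
With stress factor 1.1: 1986.1818 × 1.1 = 2184.8 kcal/day.
Protein energy = 15% × 2184.8 = 327.72 kcal.
Protein = 327.72 ÷ 4 kcal/g = 81.93 g.

82 g/day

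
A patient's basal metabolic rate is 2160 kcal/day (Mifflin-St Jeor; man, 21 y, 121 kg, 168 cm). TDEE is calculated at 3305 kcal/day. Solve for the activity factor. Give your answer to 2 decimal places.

1.53

Activity factor = TEE ÷ BMR = 3305 ÷ 2160 = 1.53.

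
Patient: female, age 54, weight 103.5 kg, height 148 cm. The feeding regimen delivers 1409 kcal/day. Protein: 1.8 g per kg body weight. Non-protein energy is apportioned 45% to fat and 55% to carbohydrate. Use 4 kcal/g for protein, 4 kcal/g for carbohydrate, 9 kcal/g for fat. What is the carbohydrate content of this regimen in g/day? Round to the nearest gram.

91 g/day

Protein = 1.8 × 103.5 = 186.3 g → 186.3 × 4 = 745.2 kcal.
Non-protein calories = 1409 − 745.2 = 663.8 kcal.
Fat: 45% × 663.8 = 298.71 kcal; carbohydrate: 365.09 kcal.
Carbohydrate: 365.09 kcal ÷ 4 kcal/g = 91.2725 g.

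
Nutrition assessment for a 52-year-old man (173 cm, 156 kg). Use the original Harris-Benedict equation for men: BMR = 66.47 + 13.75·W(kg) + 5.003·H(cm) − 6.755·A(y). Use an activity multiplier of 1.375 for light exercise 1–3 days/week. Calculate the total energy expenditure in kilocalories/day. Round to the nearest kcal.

Harris-Benedict: BMR = 66.47 + 13.75(156) + 5.003(173) − 6.755(52) = 2725.729 kcal/day.
TEE = BMR × activity factor = 2725.729 × 1.375 = 3747.8774 kcal/day.

3748 kilocalories/day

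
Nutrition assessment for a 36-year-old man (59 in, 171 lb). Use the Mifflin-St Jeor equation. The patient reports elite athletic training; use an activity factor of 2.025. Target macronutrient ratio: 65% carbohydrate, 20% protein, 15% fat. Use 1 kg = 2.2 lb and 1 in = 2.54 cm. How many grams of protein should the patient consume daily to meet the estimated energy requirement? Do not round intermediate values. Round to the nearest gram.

Convert to metric: weight = 171 ÷ 2.2 = 77.7273 kg; height = 59 × 2.54 = 149.86 cm.
Mifflin-St Jeor (male): BMR = 10(77.7273) + 6.25(149.86) − 5(36) + 5 = 777.2727 + 936.625 − 180 + 5 = 1538.8977 kcal/day.
TEE = 1538.8977 × 2.025 = 3116.2679 kcal/day.
Protein energy = 20% × 3116.2679 = 623.2536 kcal.
Protein = 623.2536 ÷ 4 kcal/g = 155.8134 g.

156 g/day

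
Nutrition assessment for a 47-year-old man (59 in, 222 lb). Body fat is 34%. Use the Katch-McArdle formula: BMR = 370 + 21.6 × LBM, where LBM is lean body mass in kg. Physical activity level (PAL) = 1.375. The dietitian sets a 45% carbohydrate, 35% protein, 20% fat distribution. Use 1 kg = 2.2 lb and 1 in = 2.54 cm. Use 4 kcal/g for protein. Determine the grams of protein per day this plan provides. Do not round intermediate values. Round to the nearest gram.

218 g/day

Convert to metric: weight = 222 ÷ 2.2 = 100.9091 kg; height = 59 × 2.54 = 149.86 cm.
LBM = 100.9091 × (1 − 0.34) = 66.6 kg. Katch-McArdle: BMR = 370 + 21.6 × 66.6 = 1808.56 kcal/day.
TEE = 1808.56 × 1.375 = 2486.77 kcal/day.
Protein energy = 35% × 2486.77 = 870.3695 kcal.
Protein = 870.3695 ÷ 4 kcal/g = 217.5924 g.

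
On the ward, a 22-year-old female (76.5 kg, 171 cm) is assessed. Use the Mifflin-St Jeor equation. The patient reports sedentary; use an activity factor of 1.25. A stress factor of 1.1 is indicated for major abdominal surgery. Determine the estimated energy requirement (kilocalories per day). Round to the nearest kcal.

2149 kilocalories per day

Mifflin-St Jeor (female): BMR = 10(76.5) + 6.25(171) − 5(22) − 161 = 765 + 1068.75 − 110 − 161 = 1562.75 kcal/day.
TEE = BMR × activity factor = 1562.75 × 1.25 = 1953.4375 kcal/day.
Apply stress factor: 1953.4375 × 1.1 = 2148.7813 kcal/day.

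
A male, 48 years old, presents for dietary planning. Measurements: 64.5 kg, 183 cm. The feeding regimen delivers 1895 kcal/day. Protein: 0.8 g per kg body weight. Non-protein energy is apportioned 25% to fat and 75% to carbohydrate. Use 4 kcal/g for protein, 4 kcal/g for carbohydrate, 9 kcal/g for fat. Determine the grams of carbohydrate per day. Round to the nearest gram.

Protein = 0.8 × 64.5 = 51.6 g → 51.6 × 4 = 206.4 kcal.
Non-protein calories = 1895 − 206.4 = 1688.6 kcal.
Fat: 25% × 1688.6 = 422.15 kcal; carbohydrate: 1266.45 kcal.
Carbohydrate: 1266.45 kcal ÷ 4 kcal/g = 316.6125 g.

317 g/day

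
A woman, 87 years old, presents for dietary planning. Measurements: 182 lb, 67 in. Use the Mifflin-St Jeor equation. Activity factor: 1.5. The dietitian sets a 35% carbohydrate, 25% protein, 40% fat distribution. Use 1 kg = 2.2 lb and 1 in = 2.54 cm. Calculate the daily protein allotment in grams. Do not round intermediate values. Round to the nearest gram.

Convert to metric: weight = 182 ÷ 2.2 = 82.7273 kg; height = 67 × 2.54 = 170.18 cm.
Mifflin-St Jeor (female): BMR = 10(82.7273) + 6.25(170.18) − 5(87) − 161 = 827.2727 + 1063.625 − 435 − 161 = 1294.8977 kcal/day.
TEE = 1294.8977 × 1.5 = 1942.3466 kcal/day.
Protein energy = 25% × 1942.3466 = 485.5866 kcal.
Protein = 485.5866 ÷ 4 kcal/g = 121.3967 g.

121 g/day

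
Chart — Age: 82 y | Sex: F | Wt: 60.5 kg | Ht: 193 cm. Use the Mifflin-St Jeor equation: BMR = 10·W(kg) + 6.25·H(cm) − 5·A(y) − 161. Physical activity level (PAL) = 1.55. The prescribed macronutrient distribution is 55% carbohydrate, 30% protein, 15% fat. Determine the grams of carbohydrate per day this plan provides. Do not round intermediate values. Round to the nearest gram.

Mifflin-St Jeor (female): BMR = 10(60.5) + 6.25(193) − 5(82) − 161 = 605 + 1206.25 − 410 − 161 = 1240.25 kcal/day.
TEE = 1240.25 × 1.55 = 1922.3875 kcal/day.
Carbohydrate energy = 55% × 1922.3875 = 1057.3131 kcal.
Carbohydrate = 1057.3131 ÷ 4 kcal/g = 264.3283 g.

264 g/day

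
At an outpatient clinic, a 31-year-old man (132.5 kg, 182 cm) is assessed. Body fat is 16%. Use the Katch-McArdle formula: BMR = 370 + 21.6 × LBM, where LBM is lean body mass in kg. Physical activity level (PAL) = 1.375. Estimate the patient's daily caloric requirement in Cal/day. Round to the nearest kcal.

3814 Cal/day

LBM = 132.5 × (1 − 0.16) = 111.3 kg. Katch-McArdle: BMR = 370 + 21.6 × 111.3 = 2774.08 kcal/day.
TEE = BMR × activity factor = 2774.08 × 1.375 = 3814.36 kcal/day.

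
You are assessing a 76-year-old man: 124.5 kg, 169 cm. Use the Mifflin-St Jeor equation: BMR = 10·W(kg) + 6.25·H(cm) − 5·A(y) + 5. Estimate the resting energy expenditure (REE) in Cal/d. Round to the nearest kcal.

Mifflin-St Jeor (male): BMR = 10(124.5) + 6.25(169) − 5(76) + 5 = 1245 + 1056.25 − 380 + 5 = 1926.25 kcal/day.

1926 Cal/d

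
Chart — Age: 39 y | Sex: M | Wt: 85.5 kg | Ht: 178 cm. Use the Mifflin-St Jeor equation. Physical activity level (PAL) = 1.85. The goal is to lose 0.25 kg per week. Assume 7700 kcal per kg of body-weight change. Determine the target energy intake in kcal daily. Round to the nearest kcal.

Mifflin-St Jeor (male): BMR = 10(85.5) + 6.25(178) − 5(39) + 5 = 855 + 1112.5 − 195 + 5 = 1777.5 kcal/day.
TEE = 1777.5 × 1.85 = 3288.375 kcal/day.
Required daily deficit = 0.25 × 7700 ÷ 7 = 275 kcal/day.
Target intake = 3288.375 − 275 = 3013.375 kcal/day.

3013 kcal daily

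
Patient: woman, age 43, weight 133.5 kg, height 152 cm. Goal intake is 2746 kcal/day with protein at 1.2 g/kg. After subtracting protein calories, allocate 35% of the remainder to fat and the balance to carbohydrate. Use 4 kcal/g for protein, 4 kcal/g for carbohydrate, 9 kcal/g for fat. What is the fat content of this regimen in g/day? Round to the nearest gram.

Protein = 1.2 × 133.5 = 160.2 g → 160.2 × 4 = 640.8 kcal.
Non-protein calories = 2746 − 640.8 = 2105.2 kcal.
Fat: 35% × 2105.2 = 736.82 kcal; carbohydrate: 1368.38 kcal.
Fat: 736.82 kcal ÷ 9 kcal/g = 81.8689 g.

82 g/day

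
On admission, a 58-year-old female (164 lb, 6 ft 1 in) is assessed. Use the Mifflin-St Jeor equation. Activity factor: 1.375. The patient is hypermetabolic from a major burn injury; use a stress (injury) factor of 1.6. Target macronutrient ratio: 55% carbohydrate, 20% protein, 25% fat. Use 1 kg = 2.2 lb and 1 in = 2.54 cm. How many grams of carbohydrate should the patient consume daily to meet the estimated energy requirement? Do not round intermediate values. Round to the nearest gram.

Convert to metric: weight = 164 ÷ 2.2 = 74.5455 kg; height = (6×12 + 1) × 2.54 = 73 × 2.54 = 185.42 cm.
Mifflin-St Jeor (female): BMR = 10(74.5455) + 6.25(185.42) − 5(58) − 161 = 745.4545 + 1158.875 − 290 − 161 = 1453.3295 kcal/day.
TEE = 1453.3295 × 1.375 = 1998.3281 kcal/day.
With stress factor 1.6: 1998.3281 × 1.6 = 3197.325 kcal/day.
Carbohydrate energy = 55% × 3197.325 = 1758.5288 kcal.
Carbohydrate = 1758.5288 ÷ 4 kcal/g = 439.6322 g.

440 g/day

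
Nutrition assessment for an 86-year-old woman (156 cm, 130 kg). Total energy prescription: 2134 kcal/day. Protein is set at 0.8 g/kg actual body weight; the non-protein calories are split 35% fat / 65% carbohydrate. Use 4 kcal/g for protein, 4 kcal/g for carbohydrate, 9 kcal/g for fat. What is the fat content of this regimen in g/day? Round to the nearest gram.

67 g/day

Protein = 0.8 × 130 = 104 g → 104 × 4 = 416 kcal.
Non-protein calories = 2134 − 416 = 1718 kcal.
Fat: 35% × 1718 = 601.3 kcal; carbohydrate: 1116.7 kcal.
Fat: 601.3 kcal ÷ 9 kcal/g = 66.8111 g.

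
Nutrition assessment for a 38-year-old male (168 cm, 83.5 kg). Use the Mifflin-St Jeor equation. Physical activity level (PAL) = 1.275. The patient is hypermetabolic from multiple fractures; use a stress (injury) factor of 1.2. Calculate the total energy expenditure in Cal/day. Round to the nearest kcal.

2601 Cal/day

Mifflin-St Jeor (male): BMR = 10(83.5) + 6.25(168) − 5(38) + 5 = 835 + 1050 − 190 + 5 = 1700 kcal/day.
TEE = BMR × activity factor = 1700 × 1.275 = 2167.5 kcal/day.
Apply stress factor: 2167.5 × 1.2 = 2601 kcal/day.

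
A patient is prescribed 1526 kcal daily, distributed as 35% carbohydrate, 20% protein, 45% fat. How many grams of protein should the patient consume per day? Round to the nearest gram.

76 g/day

Protein energy = 20% × 1526 = 305.2 kcal.
At 4 kcal/g: 305.2 ÷ 4 = 76.3 g.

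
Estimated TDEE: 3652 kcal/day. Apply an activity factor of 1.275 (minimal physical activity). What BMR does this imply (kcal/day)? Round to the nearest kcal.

2864 kcal/day

BMR = TEE ÷ activity factor = 3652 ÷ 1.275 = 2864.3137 kcal/day.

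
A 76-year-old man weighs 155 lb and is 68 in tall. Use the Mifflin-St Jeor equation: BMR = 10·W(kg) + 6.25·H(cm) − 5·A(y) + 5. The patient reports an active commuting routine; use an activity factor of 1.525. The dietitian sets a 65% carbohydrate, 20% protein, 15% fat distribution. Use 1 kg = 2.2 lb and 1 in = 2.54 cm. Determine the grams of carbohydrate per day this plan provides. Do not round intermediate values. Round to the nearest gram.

349 g/day

Convert to metric: weight = 155 ÷ 2.2 = 70.4545 kg; height = 68 × 2.54 = 172.72 cm.
Mifflin-St Jeor (male): BMR = 10(70.4545) + 6.25(172.72) − 5(76) + 5 = 704.5455 + 1079.5 − 380 + 5 = 1409.0455 kcal/day.
TEE = 1409.0455 × 1.525 = 2148.7943 kcal/day.
Carbohydrate energy = 65% × 2148.7943 = 1396.7163 kcal.
Carbohydrate = 1396.7163 ÷ 4 kcal/g = 349.1791 g.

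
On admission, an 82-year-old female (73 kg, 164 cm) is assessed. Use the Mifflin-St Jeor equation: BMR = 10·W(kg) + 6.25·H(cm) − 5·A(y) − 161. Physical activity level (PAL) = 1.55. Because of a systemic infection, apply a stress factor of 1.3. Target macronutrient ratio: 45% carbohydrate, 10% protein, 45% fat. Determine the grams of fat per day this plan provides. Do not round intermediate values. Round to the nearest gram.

119 g/day

Mifflin-St Jeor (female): BMR = 10(73) + 6.25(164) − 5(82) − 161 = 730 + 1025 − 410 − 161 = 1184 kcal/day.
TEE = 1184 × 1.55 = 1835.2 kcal/day.
With stress factor 1.3: 1835.2 × 1.3 = 2385.76 kcal/day.
Fat energy = 45% × 2385.76 = 1073.592 kcal.
Fat = 1073.592 ÷ 9 kcal/g = 119.288 g.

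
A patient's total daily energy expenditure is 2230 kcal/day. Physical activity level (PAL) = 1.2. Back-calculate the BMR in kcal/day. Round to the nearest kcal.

1858 kcal/day

BMR = TEE ÷ activity factor = 2230 ÷ 1.2 = 1858.3333 kcal/day.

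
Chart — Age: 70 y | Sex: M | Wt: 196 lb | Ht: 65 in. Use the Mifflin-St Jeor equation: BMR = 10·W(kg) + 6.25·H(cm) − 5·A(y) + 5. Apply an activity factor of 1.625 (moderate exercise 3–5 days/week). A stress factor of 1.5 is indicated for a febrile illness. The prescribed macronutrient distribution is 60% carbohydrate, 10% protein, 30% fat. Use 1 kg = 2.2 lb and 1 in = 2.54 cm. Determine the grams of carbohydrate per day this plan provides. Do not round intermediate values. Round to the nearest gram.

577 g/day

Convert to metric: weight = 196 ÷ 2.2 = 89.0909 kg; height = 65 × 2.54 = 165.1 cm.
Mifflin-St Jeor (male): BMR = 10(89.0909) + 6.25(165.1) − 5(70) + 5 = 890.9091 + 1031.875 − 350 + 5 = 1577.7841 kcal/day.
TEE = 1577.7841 × 1.625 = 2563.8991 kcal/day.
With stress factor 1.5: 2563.8991 × 1.5 = 3845.8487 kcal/day.
Carbohydrate energy = 60% × 3845.8487 = 2307.5092 kcal.
Carbohydrate = 2307.5092 ÷ 4 kcal/g = 576.8773 g.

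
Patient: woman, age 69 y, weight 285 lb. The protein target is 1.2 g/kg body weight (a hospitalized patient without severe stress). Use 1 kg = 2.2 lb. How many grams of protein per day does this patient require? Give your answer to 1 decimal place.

155.5 g/day

Weight in kg = 285 ÷ 2.2 = 129.5455 kg.
Protein = 1.2 g/kg × 129.5455 kg = 155.4545 g/day.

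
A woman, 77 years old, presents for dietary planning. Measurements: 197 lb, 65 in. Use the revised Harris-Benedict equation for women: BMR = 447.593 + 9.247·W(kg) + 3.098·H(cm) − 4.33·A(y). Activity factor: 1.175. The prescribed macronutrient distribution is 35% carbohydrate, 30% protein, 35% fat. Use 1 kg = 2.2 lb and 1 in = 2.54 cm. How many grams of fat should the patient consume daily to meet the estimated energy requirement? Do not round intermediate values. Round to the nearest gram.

Convert to metric: weight = 197 ÷ 2.2 = 89.5455 kg; height = 65 × 2.54 = 165.1 cm.
Harris-Benedict: BMR = 447.593 + 9.247(89.5455) + 3.098(165.1) − 4.33(77) = 1453.6896 kcal/day.
TEE = 1453.6896 × 1.175 = 1708.0853 kcal/day.
Fat energy = 35% × 1708.0853 = 597.8299 kcal.
Fat = 597.8299 ÷ 9 kcal/g = 66.4255 g.

66 g/day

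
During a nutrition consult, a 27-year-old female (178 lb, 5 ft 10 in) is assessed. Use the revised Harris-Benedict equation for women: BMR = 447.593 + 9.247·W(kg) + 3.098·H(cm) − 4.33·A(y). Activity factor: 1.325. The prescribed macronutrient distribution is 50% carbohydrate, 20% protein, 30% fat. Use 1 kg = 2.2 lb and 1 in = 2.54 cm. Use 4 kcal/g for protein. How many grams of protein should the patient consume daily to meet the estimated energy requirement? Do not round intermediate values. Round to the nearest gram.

108 g/day

Convert to metric: weight = 178 ÷ 2.2 = 80.9091 kg; height = (5×12 + 10) × 2.54 = 70 × 2.54 = 177.8 cm.
Harris-Benedict: BMR = 447.593 + 9.247(80.9091) + 3.098(177.8) − 4.33(27) = 1629.6738 kcal/day.
TEE = 1629.6738 × 1.325 = 2159.3177 kcal/day.
Protein energy = 20% × 2159.3177 = 431.8635 kcal.
Protein = 431.8635 ÷ 4 kcal/g = 107.9659 g.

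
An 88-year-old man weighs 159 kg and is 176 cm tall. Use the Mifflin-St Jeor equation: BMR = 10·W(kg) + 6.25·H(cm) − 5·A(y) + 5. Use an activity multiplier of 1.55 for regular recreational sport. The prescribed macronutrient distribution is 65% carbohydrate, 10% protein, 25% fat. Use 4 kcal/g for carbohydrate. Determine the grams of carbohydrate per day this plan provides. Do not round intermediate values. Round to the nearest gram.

Mifflin-St Jeor (male): BMR = 10(159) + 6.25(176) − 5(88) + 5 = 1590 + 1100 − 440 + 5 = 2255 kcal/day.
TEE = 2255 × 1.55 = 3495.25 kcal/day.
Carbohydrate energy = 65% × 3495.25 = 2271.9125 kcal.
Carbohydrate = 2271.9125 ÷ 4 kcal/g = 567.9781 g.

568 g/day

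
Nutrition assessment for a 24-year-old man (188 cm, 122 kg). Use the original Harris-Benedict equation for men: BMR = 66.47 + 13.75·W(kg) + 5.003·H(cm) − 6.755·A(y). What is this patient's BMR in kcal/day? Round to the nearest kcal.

Harris-Benedict: BMR = 66.47 + 13.75(122) + 5.003(188) − 6.755(24) = 2522.414 kcal/day.

2522 kcal/day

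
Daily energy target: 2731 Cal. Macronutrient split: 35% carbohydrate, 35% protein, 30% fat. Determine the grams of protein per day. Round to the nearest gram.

Protein energy = 35% × 2731 = 955.85 kcal.
At 4 kcal/g: 955.85 ÷ 4 = 238.9625 g.

239 g/day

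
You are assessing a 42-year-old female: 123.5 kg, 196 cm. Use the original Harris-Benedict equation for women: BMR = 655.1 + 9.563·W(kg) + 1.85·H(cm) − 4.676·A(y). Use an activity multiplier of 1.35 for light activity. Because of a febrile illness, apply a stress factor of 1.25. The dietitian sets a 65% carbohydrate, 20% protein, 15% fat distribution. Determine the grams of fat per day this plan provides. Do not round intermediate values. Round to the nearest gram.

Harris-Benedict: BMR = 655.1 + 9.563(123.5) + 1.85(196) − 4.676(42) = 2002.3385 kcal/day.
TEE = 2002.3385 × 1.35 = 2703.157 kcal/day.
With stress factor 1.25: 2703.157 × 1.25 = 3378.9462 kcal/day.
Fat energy = 15% × 3378.9462 = 506.8419 kcal.
Fat = 506.8419 ÷ 9 kcal/g = 56.3158 g.

56 g/day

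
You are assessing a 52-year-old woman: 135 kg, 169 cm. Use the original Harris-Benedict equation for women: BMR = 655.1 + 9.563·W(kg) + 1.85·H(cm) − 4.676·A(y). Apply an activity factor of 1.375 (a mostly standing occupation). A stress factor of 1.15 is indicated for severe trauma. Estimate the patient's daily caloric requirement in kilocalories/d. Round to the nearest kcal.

3187 kilocalories/d

Harris-Benedict: BMR = 655.1 + 9.563(135) + 1.85(169) − 4.676(52) = 2015.603 kcal/day.
TEE = BMR × activity factor = 2015.603 × 1.375 = 2771.4541 kcal/day.
Apply stress factor: 2771.4541 × 1.15 = 3187.1722 kcal/day.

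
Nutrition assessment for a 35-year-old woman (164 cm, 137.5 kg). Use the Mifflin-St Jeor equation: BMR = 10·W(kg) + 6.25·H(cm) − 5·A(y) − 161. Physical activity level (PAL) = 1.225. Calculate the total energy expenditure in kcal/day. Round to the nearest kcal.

2528 kcal/day

Mifflin-St Jeor (female): BMR = 10(137.5) + 6.25(164) − 5(35) − 161 = 1375 + 1025 − 175 − 161 = 2064 kcal/day.
TEE = BMR × activity factor = 2064 × 1.225 = 2528.4 kcal/day.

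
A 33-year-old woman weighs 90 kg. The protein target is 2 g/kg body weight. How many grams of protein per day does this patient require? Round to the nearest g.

Protein = 2 g/kg × 90 kg = 180 g/day.

180 g/day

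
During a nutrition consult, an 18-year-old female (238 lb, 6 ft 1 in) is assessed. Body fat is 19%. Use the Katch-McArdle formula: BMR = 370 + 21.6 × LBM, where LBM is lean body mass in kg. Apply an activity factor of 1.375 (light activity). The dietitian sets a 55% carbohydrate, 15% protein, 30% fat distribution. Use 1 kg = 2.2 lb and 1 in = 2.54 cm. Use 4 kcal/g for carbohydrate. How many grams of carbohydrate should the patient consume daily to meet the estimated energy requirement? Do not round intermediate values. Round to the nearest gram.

428 g/day

Convert to metric: weight = 238 ÷ 2.2 = 108.1818 kg; height = (6×12 + 1) × 2.54 = 73 × 2.54 = 185.42 cm.
LBM = 108.1818 × (1 − 0.19) = 87.6273 kg. Katch-McArdle: BMR = 370 + 21.6 × 87.6273 = 2262.7491 kcal/day.
TEE = 2262.7491 × 1.375 = 3111.28 kcal/day.
Carbohydrate energy = 55% × 3111.28 = 1711.204 kcal.
Carbohydrate = 1711.204 ÷ 4 kcal/g = 427.801 g.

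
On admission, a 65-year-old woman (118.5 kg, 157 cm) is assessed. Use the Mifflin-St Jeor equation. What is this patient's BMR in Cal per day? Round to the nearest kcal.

1680 Cal per day

Mifflin-St Jeor (female): BMR = 10(118.5) + 6.25(157) − 5(65) − 161 = 1185 + 981.25 − 325 − 161 = 1680.25 kcal/day.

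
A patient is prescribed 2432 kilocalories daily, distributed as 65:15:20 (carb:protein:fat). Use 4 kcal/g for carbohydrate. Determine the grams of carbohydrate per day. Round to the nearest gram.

Carbohydrate energy = 65% × 2432 = 1580.8 kcal.
At 4 kcal/g: 1580.8 ÷ 4 = 395.2 g.

395 g/day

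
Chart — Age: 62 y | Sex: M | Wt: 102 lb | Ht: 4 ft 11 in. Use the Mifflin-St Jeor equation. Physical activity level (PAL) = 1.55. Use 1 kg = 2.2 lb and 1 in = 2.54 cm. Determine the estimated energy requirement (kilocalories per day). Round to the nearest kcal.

1698 kilocalories per day

Convert to metric: weight = 102 ÷ 2.2 = 46.3636 kg; height = (4×12 + 11) × 2.54 = 59 × 2.54 = 149.86 cm.
Mifflin-St Jeor (male): BMR = 10(46.3636) + 6.25(149.86) − 5(62) + 5 = 463.6364 + 936.625 − 310 + 5 = 1095.2614 kcal/day.
TEE = BMR × activity factor = 1095.2614 × 1.55 = 1697.6551 kcal/day.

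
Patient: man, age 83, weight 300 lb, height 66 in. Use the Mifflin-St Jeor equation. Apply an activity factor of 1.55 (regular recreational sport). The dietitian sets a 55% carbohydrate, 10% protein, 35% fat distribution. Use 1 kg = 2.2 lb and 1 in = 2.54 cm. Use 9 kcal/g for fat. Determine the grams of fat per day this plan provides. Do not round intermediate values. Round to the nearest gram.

121 g/day

Convert to metric: weight = 300 ÷ 2.2 = 136.3636 kg; height = 66 × 2.54 = 167.64 cm.
Mifflin-St Jeor (male): BMR = 10(136.3636) + 6.25(167.64) − 5(83) + 5 = 1363.6364 + 1047.75 − 415 + 5 = 2001.3864 kcal/day.
TEE = 2001.3864 × 1.55 = 3102.1489 kcal/day.
Fat energy = 35% × 3102.1489 = 1085.7521 kcal.
Fat = 1085.7521 ÷ 9 kcal/g = 120.6391 g.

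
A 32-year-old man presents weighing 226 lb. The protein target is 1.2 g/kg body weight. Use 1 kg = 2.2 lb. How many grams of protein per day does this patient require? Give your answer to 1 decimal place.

Weight in kg = 226 ÷ 2.2 = 102.7273 kg.
Protein = 1.2 g/kg × 102.7273 kg = 123.2727 g/day.

123.3 g/day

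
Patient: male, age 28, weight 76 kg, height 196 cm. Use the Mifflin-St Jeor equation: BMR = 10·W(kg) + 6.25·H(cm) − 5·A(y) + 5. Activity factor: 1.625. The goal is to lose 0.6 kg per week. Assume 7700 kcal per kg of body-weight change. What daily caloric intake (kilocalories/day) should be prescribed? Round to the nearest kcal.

Mifflin-St Jeor (male): BMR = 10(76) + 6.25(196) − 5(28) + 5 = 760 + 1225 − 140 + 5 = 1850 kcal/day.
TEE = 1850 × 1.625 = 3006.25 kcal/day.
Required daily deficit = 0.6 × 7700 ÷ 7 = 660 kcal/day.
Target intake = 3006.25 − 660 = 2346.25 kcal/day.

2346 kilocalories/day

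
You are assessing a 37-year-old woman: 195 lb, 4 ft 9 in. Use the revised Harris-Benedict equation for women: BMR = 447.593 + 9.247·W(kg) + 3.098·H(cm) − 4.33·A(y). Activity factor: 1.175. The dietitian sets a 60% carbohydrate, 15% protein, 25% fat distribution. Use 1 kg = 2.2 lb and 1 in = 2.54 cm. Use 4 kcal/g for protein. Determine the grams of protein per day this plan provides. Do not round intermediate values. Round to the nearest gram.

69 g/day

Convert to metric: weight = 195 ÷ 2.2 = 88.6364 kg; height = (4×12 + 9) × 2.54 = 57 × 2.54 = 144.78 cm.
Harris-Benedict: BMR = 447.593 + 9.247(88.6364) + 3.098(144.78) − 4.33(37) = 1555.5319 kcal/day.
TEE = 1555.5319 × 1.175 = 1827.75 kcal/day.
Protein energy = 15% × 1827.75 = 274.1625 kcal.
Protein = 274.1625 ÷ 4 kcal/g = 68.5406 g.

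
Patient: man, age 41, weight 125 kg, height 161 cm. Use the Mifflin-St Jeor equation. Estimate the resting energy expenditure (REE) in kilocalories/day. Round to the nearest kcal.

2056 kilocalories/day

Mifflin-St Jeor (male): BMR = 10(125) + 6.25(161) − 5(41) + 5 = 1250 + 1006.25 − 205 + 5 = 2056.25 kcal/day.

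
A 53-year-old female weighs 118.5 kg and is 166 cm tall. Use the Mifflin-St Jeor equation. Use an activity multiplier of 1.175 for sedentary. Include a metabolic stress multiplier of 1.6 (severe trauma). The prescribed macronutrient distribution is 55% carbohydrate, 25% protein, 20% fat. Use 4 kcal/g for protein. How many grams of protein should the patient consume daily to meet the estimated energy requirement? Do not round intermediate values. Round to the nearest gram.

211 g/day

Mifflin-St Jeor (female): BMR = 10(118.5) + 6.25(166) − 5(53) − 161 = 1185 + 1037.5 − 265 − 161 = 1796.5 kcal/day.
TEE = 1796.5 × 1.175 = 2110.8875 kcal/day.
With stress factor 1.6: 2110.8875 × 1.6 = 3377.42 kcal/day.
Protein energy = 25% × 3377.42 = 844.355 kcal.
Protein = 844.355 ÷ 4 kcal/g = 211.0888 g.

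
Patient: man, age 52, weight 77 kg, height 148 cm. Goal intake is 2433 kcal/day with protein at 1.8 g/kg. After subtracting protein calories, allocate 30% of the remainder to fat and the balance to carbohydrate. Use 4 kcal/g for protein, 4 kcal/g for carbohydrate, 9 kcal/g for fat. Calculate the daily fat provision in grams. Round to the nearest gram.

63 g/day

Protein = 1.8 × 77 = 138.6 g → 138.6 × 4 = 554.4 kcal.
Non-protein calories = 2433 − 554.4 = 1878.6 kcal.
Fat: 30% × 1878.6 = 563.58 kcal; carbohydrate: 1315.02 kcal.
Fat: 563.58 kcal ÷ 9 kcal/g = 62.62 g.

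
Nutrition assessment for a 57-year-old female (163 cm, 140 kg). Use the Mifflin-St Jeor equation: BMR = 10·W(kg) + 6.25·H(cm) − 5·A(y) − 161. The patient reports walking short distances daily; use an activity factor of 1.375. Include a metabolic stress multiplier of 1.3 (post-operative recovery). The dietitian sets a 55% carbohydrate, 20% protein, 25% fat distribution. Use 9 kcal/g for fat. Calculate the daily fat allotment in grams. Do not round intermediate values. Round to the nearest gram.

98 g/day

Mifflin-St Jeor (female): BMR = 10(140) + 6.25(163) − 5(57) − 161 = 1400 + 1018.75 − 285 − 161 = 1972.75 kcal/day.
TEE = 1972.75 × 1.375 = 2712.5313 kcal/day.
With stress factor 1.3: 2712.5313 × 1.3 = 3526.2906 kcal/day.
Fat energy = 25% × 3526.2906 = 881.5727 kcal.
Fat = 881.5727 ÷ 9 kcal/g = 97.9525 g.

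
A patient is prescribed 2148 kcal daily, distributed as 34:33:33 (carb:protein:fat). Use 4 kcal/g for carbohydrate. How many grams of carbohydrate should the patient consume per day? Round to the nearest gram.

183 g/day

Carbohydrate energy = 34% × 2148 = 730.32 kcal.
At 4 kcal/g: 730.32 ÷ 4 = 182.58 g.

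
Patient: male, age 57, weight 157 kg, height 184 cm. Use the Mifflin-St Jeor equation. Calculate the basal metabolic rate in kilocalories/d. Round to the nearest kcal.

Mifflin-St Jeor (male): BMR = 10(157) + 6.25(184) − 5(57) + 5 = 1570 + 1150 − 285 + 5 = 2440 kcal/day.

2440 kilocalories/d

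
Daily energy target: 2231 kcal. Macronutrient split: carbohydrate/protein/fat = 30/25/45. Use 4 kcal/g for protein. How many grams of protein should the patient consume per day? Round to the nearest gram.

139 g/day

Protein energy = 25% × 2231 = 557.75 kcal.
At 4 kcal/g: 557.75 ÷ 4 = 139.4375 g.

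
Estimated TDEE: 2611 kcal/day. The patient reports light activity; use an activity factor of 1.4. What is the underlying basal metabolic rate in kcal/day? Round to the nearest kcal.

BMR = TEE ÷ activity factor = 2611 ÷ 1.4 = 1865 kcal/day.

1865 kcal/day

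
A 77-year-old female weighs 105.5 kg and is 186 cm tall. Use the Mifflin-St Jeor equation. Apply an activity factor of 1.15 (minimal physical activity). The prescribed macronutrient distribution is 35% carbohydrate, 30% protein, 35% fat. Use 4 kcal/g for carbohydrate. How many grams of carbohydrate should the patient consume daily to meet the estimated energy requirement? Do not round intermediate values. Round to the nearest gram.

Mifflin-St Jeor (female): BMR = 10(105.5) + 6.25(186) − 5(77) − 161 = 1055 + 1162.5 − 385 − 161 = 1671.5 kcal/day.
TEE = 1671.5 × 1.15 = 1922.225 kcal/day.
Carbohydrate energy = 35% × 1922.225 = 672.7788 kcal.
Carbohydrate = 672.7788 ÷ 4 kcal/g = 168.1947 g.

168 g/day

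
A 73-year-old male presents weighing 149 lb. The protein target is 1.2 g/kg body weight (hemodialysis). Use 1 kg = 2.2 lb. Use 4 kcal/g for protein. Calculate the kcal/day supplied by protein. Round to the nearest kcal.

325 kcal/day

Weight in kg = 149 ÷ 2.2 = 67.7273 kg.
Protein = 1.2 g/kg × 67.7273 kg = 81.2727 g/day.
Protein energy = 81.2727 g × 4 kcal/g = 325.0909 kcal/day.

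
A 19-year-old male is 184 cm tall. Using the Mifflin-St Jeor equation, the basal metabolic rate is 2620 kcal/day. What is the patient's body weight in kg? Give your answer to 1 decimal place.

156.0 kg

2620 = 10·W + 6.25(184) − 5(19) + 5
10·W = 2620 − 1060 = 1560, so W = 156 kg.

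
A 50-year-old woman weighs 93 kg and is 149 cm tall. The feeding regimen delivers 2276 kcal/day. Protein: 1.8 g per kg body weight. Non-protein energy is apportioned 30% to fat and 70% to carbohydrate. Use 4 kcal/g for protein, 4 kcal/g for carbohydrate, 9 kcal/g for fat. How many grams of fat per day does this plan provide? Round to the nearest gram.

54 g/day

Protein = 1.8 × 93 = 167.4 g → 167.4 × 4 = 669.6 kcal.
Non-protein calories = 2276 − 669.6 = 1606.4 kcal.
Fat: 30% × 1606.4 = 481.92 kcal; carbohydrate: 1124.48 kcal.
Fat: 481.92 kcal ÷ 9 kcal/g = 53.5467 g.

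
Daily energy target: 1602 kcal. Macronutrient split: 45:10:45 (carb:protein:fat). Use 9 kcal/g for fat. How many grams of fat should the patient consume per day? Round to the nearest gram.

Fat energy = 45% × 1602 = 720.9 kcal.
At 9 kcal/g: 720.9 ÷ 9 = 80.1 g.

80 g/day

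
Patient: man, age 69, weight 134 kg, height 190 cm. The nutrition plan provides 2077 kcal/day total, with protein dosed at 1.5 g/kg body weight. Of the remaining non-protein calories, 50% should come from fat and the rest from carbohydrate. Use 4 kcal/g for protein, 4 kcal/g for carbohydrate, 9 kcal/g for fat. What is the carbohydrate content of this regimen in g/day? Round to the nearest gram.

Protein = 1.5 × 134 = 201 g → 201 × 4 = 804 kcal.
Non-protein calories = 2077 − 804 = 1273 kcal.
Fat: 50% × 1273 = 636.5 kcal; carbohydrate: 636.5 kcal.
Carbohydrate: 636.5 kcal ÷ 4 kcal/g = 159.125 g.

159 g/day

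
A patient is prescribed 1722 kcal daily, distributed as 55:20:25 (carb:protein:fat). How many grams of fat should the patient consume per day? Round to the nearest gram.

Fat energy = 25% × 1722 = 430.5 kcal.
At 9 kcal/g: 430.5 ÷ 9 = 47.8333 g.

48 g/day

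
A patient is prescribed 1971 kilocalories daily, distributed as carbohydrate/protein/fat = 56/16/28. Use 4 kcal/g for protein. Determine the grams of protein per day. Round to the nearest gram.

Protein energy = 16% × 1971 = 315.36 kcal.
At 4 kcal/g: 315.36 ÷ 4 = 78.84 g.

79 g/day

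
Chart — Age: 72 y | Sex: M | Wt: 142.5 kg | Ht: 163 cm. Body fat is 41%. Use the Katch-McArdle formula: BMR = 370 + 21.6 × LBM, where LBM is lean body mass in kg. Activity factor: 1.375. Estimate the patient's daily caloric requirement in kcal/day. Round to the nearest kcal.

LBM = 142.5 × (1 − 0.41) = 84.075 kg. Katch-McArdle: BMR = 370 + 21.6 × 84.075 = 2186.02 kcal/day.
TEE = BMR × activity factor = 2186.02 × 1.375 = 3005.7775 kcal/day.

3006 kcal/day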